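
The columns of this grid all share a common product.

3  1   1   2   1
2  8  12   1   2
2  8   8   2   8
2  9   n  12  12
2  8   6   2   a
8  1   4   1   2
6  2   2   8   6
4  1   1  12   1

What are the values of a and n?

a = 4, n = 2

Columns 2 and 4 each multiply to 9216, so every column has product 9216.
Column 5: 1×2×8×12×2×6×1 = 2304, so the missing entry is 9216 ÷ 2304 = 4.
Column 3: 1×12×8×6×4×2×1 = 4608, so the missing entry is 9216 ÷ 4608 = 2.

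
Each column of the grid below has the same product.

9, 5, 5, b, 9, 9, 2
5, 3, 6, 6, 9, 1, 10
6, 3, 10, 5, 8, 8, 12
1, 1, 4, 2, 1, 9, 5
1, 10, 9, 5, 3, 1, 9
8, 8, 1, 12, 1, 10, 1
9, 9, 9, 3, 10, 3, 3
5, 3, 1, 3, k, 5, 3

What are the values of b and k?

b = 3, k = 5

Columns 6 and 7 each multiply to 97200, so every column has product 97200.
Column 4: 6×5×2×5×12×3×3 = 32400, so the missing entry is 97200 ÷ 32400 = 3.
Column 5: 9×9×8×1×3×1×10 = 19440, so the missing entry is 97200 ÷ 19440 = 5.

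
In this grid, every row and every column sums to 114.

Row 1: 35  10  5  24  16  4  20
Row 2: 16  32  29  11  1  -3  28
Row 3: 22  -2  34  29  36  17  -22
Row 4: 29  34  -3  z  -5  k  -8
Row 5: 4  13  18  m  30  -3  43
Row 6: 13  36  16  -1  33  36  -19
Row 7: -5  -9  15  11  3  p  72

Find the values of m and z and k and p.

The known cells in row 7 total 87, leaving 114 − 87 = 27 for the blank.
The known cells in column 6 total 78, leaving 114 − 78 = 36 for the blank.
The known cells in row 4 total 83, leaving 114 − 83 = 31 for the blank.
The known cells in row 5 total 105, leaving 114 − 105 = 9 for the blank.

m = 9, z = 31, k = 36, p = 27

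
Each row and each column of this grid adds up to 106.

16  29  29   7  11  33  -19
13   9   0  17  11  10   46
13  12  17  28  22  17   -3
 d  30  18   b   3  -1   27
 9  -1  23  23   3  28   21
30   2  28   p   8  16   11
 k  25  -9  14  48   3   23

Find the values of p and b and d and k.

p = 11, b = 6, d = 23, k = 2

Row 6 has 30 + 2 + 28 + 8 + 16 + 11 = 95; the blank must be 106 − 95 = 11.
Column 4 has 7 + 17 + 28 + 23 + 11 + 14 = 100; the blank must be 106 − 100 = 6.
Row 7 has 25 − 9 + 14 + 48 + 3 + 23 = 104; the blank must be 106 − 104 = 2.
Row 4 has 30 + 18 + 6 + 3 − 1 + 27 = 83; the blank must be 106 − 83 = 23.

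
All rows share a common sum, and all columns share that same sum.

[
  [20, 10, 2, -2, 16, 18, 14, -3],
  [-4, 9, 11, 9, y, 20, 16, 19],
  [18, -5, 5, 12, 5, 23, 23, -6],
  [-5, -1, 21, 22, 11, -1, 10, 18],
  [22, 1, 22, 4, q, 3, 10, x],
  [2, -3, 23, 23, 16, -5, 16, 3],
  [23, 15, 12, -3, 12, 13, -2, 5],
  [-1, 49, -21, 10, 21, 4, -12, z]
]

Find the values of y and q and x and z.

y = -5, q = -1, x = 14, z = 25

Rows 1 and 3 both sum to 75, so that's the common total.
Row 2: -4 + 9 + 11 + 9 + 20 + 16 + 19 = 80, so its missing entry is 75 − 80 = -5.
Column 5: 16 − 5 + 5 + 11 + 16 + 12 + 21 = 76, so its missing entry is 75 − 76 = -1.
Row 5: 22 + 1 + 22 + 4 − 1 + 3 + 10 = 61, so its missing entry is 75 − 61 = 14.
Row 8: -1 + 49 − 21 + 10 + 21 + 4 − 12 = 50, so its missing entry is 75 − 50 = 25.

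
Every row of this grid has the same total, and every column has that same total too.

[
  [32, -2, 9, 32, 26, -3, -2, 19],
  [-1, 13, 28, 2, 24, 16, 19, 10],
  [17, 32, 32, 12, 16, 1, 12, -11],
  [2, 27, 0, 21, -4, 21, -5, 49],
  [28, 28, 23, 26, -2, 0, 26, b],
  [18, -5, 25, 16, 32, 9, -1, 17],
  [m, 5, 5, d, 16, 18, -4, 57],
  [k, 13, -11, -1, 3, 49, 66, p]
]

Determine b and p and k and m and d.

Rows 1 and 2 both sum to 111, so that's the common total.
The known cells in column 4 total 108, leaving 111 − 108 = 3 for the blank.
The known cells in row 7 total 100, leaving 111 − 100 = 11 for the blank.
The known cells in column 1 total 107, leaving 111 − 107 = 4 for the blank.
The known cells in row 8 total 123, leaving 111 − 123 = -12 for the blank.
The known cells in row 5 total 129, leaving 111 − 129 = -18 for the blank.

b = -18, p = -12, k = 4, m = 11, d = 3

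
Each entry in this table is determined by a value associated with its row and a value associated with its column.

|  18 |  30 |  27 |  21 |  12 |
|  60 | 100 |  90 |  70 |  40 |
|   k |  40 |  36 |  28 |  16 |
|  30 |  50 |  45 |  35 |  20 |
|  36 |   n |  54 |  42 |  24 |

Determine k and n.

k = 24, n = 60

Each row is a constant multiple of every other row — this is a multiplication table with the headers hidden.
Row 3 is 28/21 = 4/3 times row 1, so its entry in column 1 is 18 × 4/3 = 24.
Row 5 is 42/21 = 2/1 times row 1, so its entry in column 2 is 30 × 2/1 = 60.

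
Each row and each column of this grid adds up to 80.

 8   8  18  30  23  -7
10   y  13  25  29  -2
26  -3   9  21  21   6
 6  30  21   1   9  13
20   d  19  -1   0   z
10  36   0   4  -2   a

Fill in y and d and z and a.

y = 5, d = 4, z = 38, a = 32

Row 2: 10 + 13 + 25 + 29 − 2 = 75, so its missing entry is 80 − 75 = 5.
Row 6: 10 + 36 + 0 + 4 − 2 = 48, so its missing entry is 80 − 48 = 32.
Column 6: -7 − 2 + 6 + 13 + 32 = 42, so its missing entry is 80 − 42 = 38.
Row 5: 20 + 19 − 1 + 0 + 38 = 76, so its missing entry is 80 − 76 = 4.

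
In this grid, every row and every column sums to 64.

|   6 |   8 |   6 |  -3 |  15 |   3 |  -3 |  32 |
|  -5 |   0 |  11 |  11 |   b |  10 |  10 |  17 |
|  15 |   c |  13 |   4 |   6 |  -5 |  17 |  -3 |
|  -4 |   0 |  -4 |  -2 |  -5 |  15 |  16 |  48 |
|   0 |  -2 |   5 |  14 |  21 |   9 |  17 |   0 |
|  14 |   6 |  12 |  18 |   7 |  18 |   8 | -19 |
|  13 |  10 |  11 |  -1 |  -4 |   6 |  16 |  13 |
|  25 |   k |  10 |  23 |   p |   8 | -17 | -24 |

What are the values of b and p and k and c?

b = 10, p = 14, k = 25, c = 17

Row 3 has 15 + 13 + 4 + 6 − 5 + 17 − 3 = 47; the blank must be 64 − 47 = 17.
Column 2 has 8 + 0 + 17 + 0 − 2 + 6 + 10 = 39; the blank must be 64 − 39 = 25.
Row 8 has 25 + 25 + 10 + 23 + 8 − 17 − 24 = 50; the blank must be 64 − 50 = 14.
Row 2 has -5 + 0 + 11 + 11 + 10 + 10 + 17 = 54; the blank must be 64 − 54 = 10.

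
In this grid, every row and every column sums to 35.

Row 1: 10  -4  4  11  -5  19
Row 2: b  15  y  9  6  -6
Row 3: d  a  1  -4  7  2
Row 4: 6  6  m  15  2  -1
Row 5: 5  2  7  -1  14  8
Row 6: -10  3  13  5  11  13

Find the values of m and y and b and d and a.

m = 7, y = 3, b = 8, d = 16, a = 13

The known cells in column 2 total 22, leaving 35 − 22 = 13 for the blank.
The known cells in row 3 total 19, leaving 35 − 19 = 16 for the blank.
The known cells in column 1 total 27, leaving 35 − 27 = 8 for the blank.
The known cells in row 2 total 32, leaving 35 − 32 = 3 for the blank.
The known cells in row 4 total 28, leaving 35 − 28 = 7 for the blank.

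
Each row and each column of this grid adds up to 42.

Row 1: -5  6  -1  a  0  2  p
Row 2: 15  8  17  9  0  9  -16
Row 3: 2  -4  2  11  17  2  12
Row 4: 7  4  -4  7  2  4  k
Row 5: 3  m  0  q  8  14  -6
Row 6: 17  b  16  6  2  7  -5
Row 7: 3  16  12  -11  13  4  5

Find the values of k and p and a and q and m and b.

Row 6: 17 + 16 + 6 + 2 + 7 − 5 = 43, so its missing entry is 42 − 43 = -1.
Row 4: 7 + 4 − 4 + 7 + 2 + 4 = 20, so its missing entry is 42 − 20 = 22.
Column 7: -16 + 12 + 22 − 6 − 5 + 5 = 12, so its missing entry is 42 − 12 = 30.
Row 1: -5 + 6 − 1 + 0 + 2 + 30 = 32, so its missing entry is 42 − 32 = 10.
Column 4: 10 + 9 + 11 + 7 + 6 − 11 = 32, so its missing entry is 42 − 32 = 10.
Row 5: 3 + 0 + 10 + 8 + 14 − 6 = 29, so its missing entry is 42 − 29 = 13.

k = 22, p = 30, a = 10, q = 10, m = 13, b = -1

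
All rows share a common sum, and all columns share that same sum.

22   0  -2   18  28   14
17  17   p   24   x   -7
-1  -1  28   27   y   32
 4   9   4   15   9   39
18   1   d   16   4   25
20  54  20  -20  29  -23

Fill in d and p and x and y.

d = 16, p = 14, x = 15, y = -5

Rows 1 and 4 both sum to 80, so that's the common total.
Row 3: -1 − 1 + 28 + 27 + 32 = 85, so its missing entry is 80 − 85 = -5.
Column 5: 28 − 5 + 9 + 4 + 29 = 65, so its missing entry is 80 − 65 = 15.
Row 2: 17 + 17 + 24 + 15 − 7 = 66, so its missing entry is 80 − 66 = 14.
Row 5: 18 + 1 + 16 + 4 + 25 = 64, so its missing entry is 80 − 64 = 16.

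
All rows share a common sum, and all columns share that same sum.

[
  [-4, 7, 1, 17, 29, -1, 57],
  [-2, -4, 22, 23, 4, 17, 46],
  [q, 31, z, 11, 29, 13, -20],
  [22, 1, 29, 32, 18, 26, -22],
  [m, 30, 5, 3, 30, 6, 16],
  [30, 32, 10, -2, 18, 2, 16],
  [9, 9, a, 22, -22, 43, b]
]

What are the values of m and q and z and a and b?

m = 16, q = 35, z = 7, a = 32, b = 13

Rows 1 and 2 both sum to 106, so that's the common total.
The known cells in row 5 total 90, leaving 106 − 90 = 16 for the blank.
The known cells in column 1 total 71, leaving 106 − 71 = 35 for the blank.
The known cells in row 3 total 99, leaving 106 − 99 = 7 for the blank.
The known cells in column 3 total 74, leaving 106 − 74 = 32 for the blank.
The known cells in row 7 total 93, leaving 106 − 93 = 13 for the blank.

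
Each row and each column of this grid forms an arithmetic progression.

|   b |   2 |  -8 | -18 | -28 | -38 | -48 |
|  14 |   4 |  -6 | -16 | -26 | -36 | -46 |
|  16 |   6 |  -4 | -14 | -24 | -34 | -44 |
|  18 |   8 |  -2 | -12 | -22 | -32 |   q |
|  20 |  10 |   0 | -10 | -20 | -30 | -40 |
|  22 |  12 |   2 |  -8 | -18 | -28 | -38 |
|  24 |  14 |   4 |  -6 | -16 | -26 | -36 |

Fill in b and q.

Along each row the entries change by -10 per step; down each column they change by 2.
Row 1: from 2 at column 2, stepping by -10 to column 1 gives 12.
Row 4: from 18 at column 1, stepping by -10 to column 7 gives -42.

b = 12, q = -42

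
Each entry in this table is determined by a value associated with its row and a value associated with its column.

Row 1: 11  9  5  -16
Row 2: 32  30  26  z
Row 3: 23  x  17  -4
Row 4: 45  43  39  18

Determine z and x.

The difference between any two rows is the same in every column — this is an addition table with the headers hidden.
Row 2 minus row 1 is 26 − 5 = 21, so its entry in column 4 is -16 + 21 = 5.
Row 3 minus row 1 is 17 − 5 = 12, so its entry in column 2 is 9 + 12 = 21.

z = 5, x = 21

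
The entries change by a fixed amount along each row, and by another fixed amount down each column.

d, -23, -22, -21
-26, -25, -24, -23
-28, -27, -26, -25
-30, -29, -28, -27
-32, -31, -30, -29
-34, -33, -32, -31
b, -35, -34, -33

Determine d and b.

Along each row the entries change by 1 per step; down each column they change by -2.
Row 1: from -23 at column 2, stepping by 1 to column 1 gives -24.
Row 7: from -35 at column 2, stepping by 1 to column 1 gives -36.

d = -24, b = -36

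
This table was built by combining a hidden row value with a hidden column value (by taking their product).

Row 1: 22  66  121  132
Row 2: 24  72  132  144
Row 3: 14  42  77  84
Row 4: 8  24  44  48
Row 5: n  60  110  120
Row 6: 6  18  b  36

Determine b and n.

b = 33, n = 20

Each row is a constant multiple of every other row — this is a multiplication table with the headers hidden.
Row 6 is 18/66 = 3/11 times row 1, so its entry in column 3 is 121 × 3/11 = 33.
Row 5 is 60/66 = 10/11 times row 1, so its entry in column 1 is 22 × 10/11 = 20.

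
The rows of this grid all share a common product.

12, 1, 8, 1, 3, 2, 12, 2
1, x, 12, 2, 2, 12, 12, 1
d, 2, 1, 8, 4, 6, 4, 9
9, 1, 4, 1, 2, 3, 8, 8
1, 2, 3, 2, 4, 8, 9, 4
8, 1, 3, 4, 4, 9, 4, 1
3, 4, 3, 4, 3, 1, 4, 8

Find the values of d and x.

d = 1, x = 2

Rows 4 and 6 each multiply to 13824, so every row has product 13824.
Row 3: 2×1×8×4×6×4×9 = 13824, so the missing entry is 13824 ÷ 13824 = 1.
Row 2: 1×12×2×2×12×12×1 = 6912, so the missing entry is 13824 ÷ 6912 = 2.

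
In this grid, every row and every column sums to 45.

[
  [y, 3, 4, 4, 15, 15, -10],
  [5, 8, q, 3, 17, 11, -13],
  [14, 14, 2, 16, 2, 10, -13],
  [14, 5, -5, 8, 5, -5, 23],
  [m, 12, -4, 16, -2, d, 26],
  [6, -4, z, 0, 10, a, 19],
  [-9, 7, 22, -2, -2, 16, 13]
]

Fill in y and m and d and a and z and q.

y = 14, m = 1, d = -4, a = 2, z = 12, q = 14

Row 2 has 5 + 8 + 3 + 17 + 11 − 13 = 31; the blank must be 45 − 31 = 14.
Row 1 has 3 + 4 + 4 + 15 + 15 − 10 = 31; the blank must be 45 − 31 = 14.
Column 1 has 14 + 5 + 14 + 14 + 6 − 9 = 44; the blank must be 45 − 44 = 1.
Row 5 has 1 + 12 − 4 + 16 − 2 + 26 = 49; the blank must be 45 − 49 = -4.
Column 6 has 15 + 11 + 10 − 5 − 4 + 16 = 43; the blank must be 45 − 43 = 2.
Row 6 has 6 − 4 + 0 + 10 + 2 + 19 = 33; the blank must be 45 − 33 = 12.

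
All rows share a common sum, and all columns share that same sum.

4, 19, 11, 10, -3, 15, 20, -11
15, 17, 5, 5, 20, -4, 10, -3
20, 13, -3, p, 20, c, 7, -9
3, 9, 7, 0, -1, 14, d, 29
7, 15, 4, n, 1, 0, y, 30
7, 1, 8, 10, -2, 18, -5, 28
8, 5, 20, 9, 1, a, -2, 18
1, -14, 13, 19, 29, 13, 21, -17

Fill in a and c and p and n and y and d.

Rows 1 and 2 both sum to 65, so that's the common total.
Row 7: 8 + 5 + 20 + 9 + 1 − 2 + 18 = 59, so its missing entry is 65 − 59 = 6.
Row 4: 3 + 9 + 7 + 0 − 1 + 14 + 29 = 61, so its missing entry is 65 − 61 = 4.
Column 7: 20 + 10 + 7 + 4 − 5 − 2 + 21 = 55, so its missing entry is 65 − 55 = 10.
Row 5: 7 + 15 + 4 + 1 + 0 + 10 + 30 = 67, so its missing entry is 65 − 67 = -2.
Column 4: 10 + 5 + 0 − 2 + 10 + 9 + 19 = 51, so its missing entry is 65 − 51 = 14.
Row 3: 20 + 13 − 3 + 14 + 20 + 7 − 9 = 62, so its missing entry is 65 − 62 = 3.

a = 6, c = 3, p = 14, n = -2, y = 10, d = 4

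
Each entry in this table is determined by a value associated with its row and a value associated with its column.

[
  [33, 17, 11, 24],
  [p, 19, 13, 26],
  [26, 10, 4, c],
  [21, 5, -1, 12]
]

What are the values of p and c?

p = 35, c = 17

The difference between any two rows is the same in every column — this is an addition table with the headers hidden.
Row 2 minus row 1 is 13 − 11 = 2, so its entry in column 1 is 33 + 2 = 35.
Row 3 minus row 1 is 4 − 11 = -7, so its entry in column 4 is 24 + (-7) = 17.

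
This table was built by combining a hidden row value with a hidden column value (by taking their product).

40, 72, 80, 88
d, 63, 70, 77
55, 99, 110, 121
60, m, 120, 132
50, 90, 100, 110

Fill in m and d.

m = 108, d = 35

Each row is a constant multiple of every other row — this is a multiplication table with the headers hidden.
Row 4 is 120/80 = 3/2 times row 1, so its entry in column 2 is 72 × 3/2 = 108.
Row 2 is 70/80 = 7/8 times row 1, so its entry in column 1 is 40 × 7/8 = 35.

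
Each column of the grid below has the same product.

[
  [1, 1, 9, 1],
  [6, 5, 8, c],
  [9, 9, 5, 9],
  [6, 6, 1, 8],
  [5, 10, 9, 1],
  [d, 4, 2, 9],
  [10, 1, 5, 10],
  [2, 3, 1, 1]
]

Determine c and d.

Columns 2 and 3 each multiply to 32400, so every column has product 32400.
Column 4: 1×9×8×1×9×10×1 = 6480, so the missing entry is 32400 ÷ 6480 = 5.
Column 1: 1×6×9×6×5×10×2 = 32400, so the missing entry is 32400 ÷ 32400 = 1.

c = 5, d = 1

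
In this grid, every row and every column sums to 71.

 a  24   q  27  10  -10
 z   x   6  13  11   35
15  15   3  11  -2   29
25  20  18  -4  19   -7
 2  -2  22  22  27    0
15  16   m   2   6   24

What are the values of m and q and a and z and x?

m = 8, q = 14, a = 6, z = 8, x = -2

Column 2: 24 + 15 + 20 − 2 + 16 = 73, so its missing entry is 71 − 73 = -2.
Row 2: -2 + 6 + 13 + 11 + 35 = 63, so its missing entry is 71 − 63 = 8.
Column 1: 8 + 15 + 25 + 2 + 15 = 65, so its missing entry is 71 − 65 = 6.
Row 1: 6 + 24 + 27 + 10 − 10 = 57, so its missing entry is 71 − 57 = 14.
Row 6: 15 + 16 + 2 + 6 + 24 = 63, so its missing entry is 71 − 63 = 8.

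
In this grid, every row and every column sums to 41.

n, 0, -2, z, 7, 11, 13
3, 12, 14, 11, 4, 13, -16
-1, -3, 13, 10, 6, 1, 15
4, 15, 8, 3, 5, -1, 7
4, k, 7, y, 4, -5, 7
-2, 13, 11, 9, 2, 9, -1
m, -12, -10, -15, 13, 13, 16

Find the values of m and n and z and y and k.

Row 7 has -12 − 10 − 15 + 13 + 13 + 16 = 5; the blank must be 41 − 5 = 36.
Column 1 has 3 − 1 + 4 + 4 − 2 + 36 = 44; the blank must be 41 − 44 = -3.
Row 1 has -3 + 0 − 2 + 7 + 11 + 13 = 26; the blank must be 41 − 26 = 15.
Column 4 has 15 + 11 + 10 + 3 + 9 − 15 = 33; the blank must be 41 − 33 = 8.
Row 5 has 4 + 7 + 8 + 4 − 5 + 7 = 25; the blank must be 41 − 25 = 16.

m = 36, n = -3, z = 15, y = 8, k = 16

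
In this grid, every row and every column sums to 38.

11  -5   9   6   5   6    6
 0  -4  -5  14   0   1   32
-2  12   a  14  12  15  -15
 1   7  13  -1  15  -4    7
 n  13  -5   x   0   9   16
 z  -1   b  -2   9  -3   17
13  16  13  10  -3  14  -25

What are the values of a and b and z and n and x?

The known cells in column 4 total 41, leaving 38 − 41 = -3 for the blank.
The known cells in row 5 total 30, leaving 38 − 30 = 8 for the blank.
The known cells in column 1 total 31, leaving 38 − 31 = 7 for the blank.
The known cells in row 3 total 36, leaving 38 − 36 = 2 for the blank.
The known cells in row 6 total 27, leaving 38 − 27 = 11 for the blank.

a = 2, b = 11, z = 7, n = 8, x = -3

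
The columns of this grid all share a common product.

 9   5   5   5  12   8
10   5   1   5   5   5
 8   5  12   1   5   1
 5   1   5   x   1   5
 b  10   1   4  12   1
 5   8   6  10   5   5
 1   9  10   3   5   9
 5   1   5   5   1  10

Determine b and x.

b = 1, x = 6

Columns 5 and 6 each multiply to 90000, so every column has product 90000.
Column 1: 9×10×8×5×5×1×5 = 90000, so the missing entry is 90000 ÷ 90000 = 1.
Column 4: 5×5×1×4×10×3×5 = 15000, so the missing entry is 90000 ÷ 15000 = 6.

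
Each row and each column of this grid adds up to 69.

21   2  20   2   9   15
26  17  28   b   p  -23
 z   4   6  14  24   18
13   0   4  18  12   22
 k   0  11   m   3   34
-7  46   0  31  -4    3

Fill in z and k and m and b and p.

The known cells in row 3 total 66, leaving 69 − 66 = 3 for the blank.
The known cells in column 1 total 56, leaving 69 − 56 = 13 for the blank.
The known cells in row 5 total 61, leaving 69 − 61 = 8 for the blank.
The known cells in column 5 total 44, leaving 69 − 44 = 25 for the blank.
The known cells in row 2 total 73, leaving 69 − 73 = -4 for the blank.

z = 3, k = 13, m = 8, b = -4, p = 25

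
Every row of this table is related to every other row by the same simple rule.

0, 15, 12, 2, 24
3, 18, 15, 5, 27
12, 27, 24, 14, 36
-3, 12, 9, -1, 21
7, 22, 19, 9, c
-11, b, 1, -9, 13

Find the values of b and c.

b = 4, c = 31

The difference between any two rows is the same in every column — this is an addition table with the headers hidden.
Row 6 minus row 1 is -9 − 2 = -11, so its entry in column 2 is 15 + (-11) = 4.
Row 5 minus row 1 is 9 − 2 = 7, so its entry in column 5 is 24 + 7 = 31.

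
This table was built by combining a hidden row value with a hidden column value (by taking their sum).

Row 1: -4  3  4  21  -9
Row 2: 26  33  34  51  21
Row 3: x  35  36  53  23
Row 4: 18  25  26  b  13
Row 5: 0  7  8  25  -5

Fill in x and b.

x = 28, b = 43

The difference between any two rows is the same in every column — this is an addition table with the headers hidden.
Row 3 minus row 1 is 23 − (-9) = 32, so its entry in column 1 is -4 + 32 = 28.
Row 4 minus row 1 is 13 − (-9) = 22, so its entry in column 4 is 21 + 22 = 43.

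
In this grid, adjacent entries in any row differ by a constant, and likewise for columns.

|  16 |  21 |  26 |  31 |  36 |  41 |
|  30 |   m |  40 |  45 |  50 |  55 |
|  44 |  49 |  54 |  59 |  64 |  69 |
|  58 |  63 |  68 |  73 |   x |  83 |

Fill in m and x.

Along each row the entries change by 5 per step; down each column they change by 14.
Row 2: from 30 at column 1, stepping by 5 to column 2 gives 35.
Row 4: from 58 at column 1, stepping by 5 to column 5 gives 78.

m = 35, x = 78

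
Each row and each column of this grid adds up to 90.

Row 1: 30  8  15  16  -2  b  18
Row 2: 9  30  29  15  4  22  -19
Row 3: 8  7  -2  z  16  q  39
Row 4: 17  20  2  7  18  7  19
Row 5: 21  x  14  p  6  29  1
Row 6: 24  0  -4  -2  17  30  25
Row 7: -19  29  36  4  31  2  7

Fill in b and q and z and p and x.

Row 1 has 30 + 8 + 15 + 16 − 2 + 18 = 85; the blank must be 90 − 85 = 5.
Column 6 has 5 + 22 + 7 + 29 + 30 + 2 = 95; the blank must be 90 − 95 = -5.
Row 3 has 8 + 7 − 2 + 16 − 5 + 39 = 63; the blank must be 90 − 63 = 27.
Column 4 has 16 + 15 + 27 + 7 − 2 + 4 = 67; the blank must be 90 − 67 = 23.
Row 5 has 21 + 14 + 23 + 6 + 29 + 1 = 94; the blank must be 90 − 94 = -4.

b = 5, q = -5, z = 27, p = 23, x = -4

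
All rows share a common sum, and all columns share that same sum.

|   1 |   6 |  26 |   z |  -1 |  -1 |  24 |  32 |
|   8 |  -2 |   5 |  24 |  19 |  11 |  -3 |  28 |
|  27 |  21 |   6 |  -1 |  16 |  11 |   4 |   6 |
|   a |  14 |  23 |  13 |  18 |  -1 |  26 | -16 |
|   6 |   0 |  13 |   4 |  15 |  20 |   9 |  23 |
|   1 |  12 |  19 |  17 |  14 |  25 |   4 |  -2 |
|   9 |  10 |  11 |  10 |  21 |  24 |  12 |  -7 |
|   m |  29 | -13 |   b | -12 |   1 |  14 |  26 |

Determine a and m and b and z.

a = 13, m = 25, b = 20, z = 3

Rows 2 and 3 both sum to 90, so that's the common total.
The known cells in row 1 total 87, leaving 90 − 87 = 3 for the blank.
The known cells in column 4 total 70, leaving 90 − 70 = 20 for the blank.
The known cells in row 8 total 65, leaving 90 − 65 = 25 for the blank.
The known cells in row 4 total 77, leaving 90 − 77 = 13 for the blank.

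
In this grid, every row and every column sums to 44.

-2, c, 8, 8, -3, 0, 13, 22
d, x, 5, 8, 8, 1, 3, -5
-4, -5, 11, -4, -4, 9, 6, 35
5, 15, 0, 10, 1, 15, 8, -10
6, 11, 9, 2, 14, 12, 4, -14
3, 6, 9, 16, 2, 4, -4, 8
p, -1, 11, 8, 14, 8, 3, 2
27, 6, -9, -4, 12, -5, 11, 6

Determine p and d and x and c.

p = -1, d = 10, x = 14, c = -2

The known cells in row 1 total 46, leaving 44 − 46 = -2 for the blank.
The known cells in column 2 total 30, leaving 44 − 30 = 14 for the blank.
The known cells in row 2 total 34, leaving 44 − 34 = 10 for the blank.
The known cells in row 7 total 45, leaving 44 − 45 = -1 for the blank.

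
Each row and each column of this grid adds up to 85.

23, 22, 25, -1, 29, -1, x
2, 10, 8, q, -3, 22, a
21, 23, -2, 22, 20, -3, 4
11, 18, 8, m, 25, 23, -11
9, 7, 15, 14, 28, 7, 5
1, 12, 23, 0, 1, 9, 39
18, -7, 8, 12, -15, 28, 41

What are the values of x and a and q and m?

x = -12, a = 19, q = 27, m = 11

Row 4: 11 + 18 + 8 + 25 + 23 − 11 = 74, so its missing entry is 85 − 74 = 11.
Column 4: -1 + 22 + 11 + 14 + 0 + 12 = 58, so its missing entry is 85 − 58 = 27.
Row 2: 2 + 10 + 8 + 27 − 3 + 22 = 66, so its missing entry is 85 − 66 = 19.
Row 1: 23 + 22 + 25 − 1 + 29 − 1 = 97, so its missing entry is 85 − 97 = -12.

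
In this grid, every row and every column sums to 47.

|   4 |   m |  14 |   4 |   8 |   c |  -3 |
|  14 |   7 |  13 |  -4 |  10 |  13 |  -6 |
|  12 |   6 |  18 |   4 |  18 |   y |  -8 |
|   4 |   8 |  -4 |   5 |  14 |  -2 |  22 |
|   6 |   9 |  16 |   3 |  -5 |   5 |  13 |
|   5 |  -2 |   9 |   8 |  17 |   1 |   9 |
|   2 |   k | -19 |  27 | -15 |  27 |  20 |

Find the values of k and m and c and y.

k = 5, m = 14, c = 6, y = -3

Row 7 has 2 − 19 + 27 − 15 + 27 + 20 = 42; the blank must be 47 − 42 = 5.
Column 2 has 7 + 6 + 8 + 9 − 2 + 5 = 33; the blank must be 47 − 33 = 14.
Row 3 has 12 + 6 + 18 + 4 + 18 − 8 = 50; the blank must be 47 − 50 = -3.
Row 1 has 4 + 14 + 14 + 4 + 8 − 3 = 41; the blank must be 47 − 41 = 6.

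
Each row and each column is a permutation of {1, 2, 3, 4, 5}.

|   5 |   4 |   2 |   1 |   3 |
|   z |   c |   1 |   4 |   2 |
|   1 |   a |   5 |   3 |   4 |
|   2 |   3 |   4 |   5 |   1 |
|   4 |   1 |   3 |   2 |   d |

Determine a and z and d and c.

At (row 2, col 1): column 1 already has {1, 2, 4, 5}, so the value is 3.
Cell (2,2): row 2 already has {1, 2, 3, 4} → 5.
Cell (3,2): row 3 already has {1, 3, 4, 5} → 2.
Cell (5,5): row 5 already has {1, 2, 3, 4} → 5.

a = 2, z = 3, d = 5, c = 5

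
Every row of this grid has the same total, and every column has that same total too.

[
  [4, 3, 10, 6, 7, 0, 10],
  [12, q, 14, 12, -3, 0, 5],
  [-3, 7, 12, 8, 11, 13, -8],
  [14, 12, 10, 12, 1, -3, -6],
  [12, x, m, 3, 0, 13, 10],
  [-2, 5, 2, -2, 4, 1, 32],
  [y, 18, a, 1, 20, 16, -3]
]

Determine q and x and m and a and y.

q = 0, x = -5, m = 7, a = -15, y = 3

Rows 1 and 3 both sum to 40, so that's the common total.
The known cells in row 2 total 40, leaving 40 − 40 = 0 for the blank.
The known cells in column 1 total 37, leaving 40 − 37 = 3 for the blank.
The known cells in row 7 total 55, leaving 40 − 55 = -15 for the blank.
The known cells in column 3 total 33, leaving 40 − 33 = 7 for the blank.
The known cells in row 5 total 45, leaving 40 − 45 = -5 for the blank.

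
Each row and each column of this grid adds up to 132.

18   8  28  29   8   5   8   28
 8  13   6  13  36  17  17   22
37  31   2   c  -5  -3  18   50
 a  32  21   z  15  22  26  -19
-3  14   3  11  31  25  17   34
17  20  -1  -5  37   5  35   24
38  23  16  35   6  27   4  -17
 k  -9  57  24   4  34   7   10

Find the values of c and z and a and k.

c = 2, z = 23, a = 12, k = 5

The known cells in row 3 total 130, leaving 132 − 130 = 2 for the blank.
The known cells in column 4 total 109, leaving 132 − 109 = 23 for the blank.
The known cells in row 8 total 127, leaving 132 − 127 = 5 for the blank.
The known cells in row 4 total 120, leaving 132 − 120 = 12 for the blank.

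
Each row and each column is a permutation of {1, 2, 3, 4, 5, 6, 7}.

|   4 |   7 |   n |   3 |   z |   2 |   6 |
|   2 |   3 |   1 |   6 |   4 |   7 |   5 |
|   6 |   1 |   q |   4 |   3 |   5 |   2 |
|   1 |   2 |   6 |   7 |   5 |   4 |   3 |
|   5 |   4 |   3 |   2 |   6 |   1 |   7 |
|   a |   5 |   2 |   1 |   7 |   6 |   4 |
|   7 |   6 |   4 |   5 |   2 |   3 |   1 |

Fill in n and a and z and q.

Cell (6,1): row 6 already has {1, 2, 4, 5, 6, 7} → 3.
For row 1, column 5: column 5 already has {2, 3, 4, 5, 6, 7}; that leaves 1.
At (row 1, col 3): row 1 already has {1, 2, 3, 4, 6, 7}, so the value is 5.
Cell (3,3): row 3 already has {1, 2, 3, 4, 5, 6} → 7.

n = 5, a = 3, z = 1, q = 7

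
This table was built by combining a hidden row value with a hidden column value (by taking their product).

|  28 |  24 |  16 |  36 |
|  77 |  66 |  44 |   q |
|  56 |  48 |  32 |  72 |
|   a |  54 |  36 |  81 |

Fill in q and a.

q = 99, a = 63

Each row is a constant multiple of every other row — this is a multiplication table with the headers hidden.
Row 2 is 44/16 = 11/4 times row 1, so its entry in column 4 is 36 × 11/4 = 99.
Row 4 is 36/16 = 9/4 times row 1, so its entry in column 1 is 28 × 9/4 = 63.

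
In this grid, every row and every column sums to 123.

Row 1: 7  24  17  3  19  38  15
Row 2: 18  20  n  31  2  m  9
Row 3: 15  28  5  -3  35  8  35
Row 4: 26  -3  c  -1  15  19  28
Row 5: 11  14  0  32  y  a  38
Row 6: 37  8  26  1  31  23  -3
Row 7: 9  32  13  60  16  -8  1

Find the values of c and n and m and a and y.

The known cells in column 5 total 118, leaving 123 − 118 = 5 for the blank.
The known cells in row 5 total 100, leaving 123 − 100 = 23 for the blank.
The known cells in column 6 total 103, leaving 123 − 103 = 20 for the blank.
The known cells in row 2 total 100, leaving 123 − 100 = 23 for the blank.
The known cells in row 4 total 84, leaving 123 − 84 = 39 for the blank.

c = 39, n = 23, m = 20, a = 23, y = 5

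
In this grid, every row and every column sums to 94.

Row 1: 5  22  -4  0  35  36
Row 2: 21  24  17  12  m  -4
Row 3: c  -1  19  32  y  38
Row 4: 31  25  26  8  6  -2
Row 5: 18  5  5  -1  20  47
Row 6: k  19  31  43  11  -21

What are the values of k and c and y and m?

The known cells in row 6 total 83, leaving 94 − 83 = 11 for the blank.
The known cells in column 1 total 86, leaving 94 − 86 = 8 for the blank.
The known cells in row 3 total 96, leaving 94 − 96 = -2 for the blank.
The known cells in row 2 total 70, leaving 94 − 70 = 24 for the blank.

k = 11, c = 8, y = -2, m = 24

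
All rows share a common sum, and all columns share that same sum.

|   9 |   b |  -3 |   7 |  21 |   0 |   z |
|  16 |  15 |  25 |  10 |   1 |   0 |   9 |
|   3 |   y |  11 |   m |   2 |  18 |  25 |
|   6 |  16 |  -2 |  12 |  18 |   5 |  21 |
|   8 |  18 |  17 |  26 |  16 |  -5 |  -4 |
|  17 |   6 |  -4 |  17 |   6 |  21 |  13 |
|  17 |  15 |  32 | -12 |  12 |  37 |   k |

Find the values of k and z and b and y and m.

Rows 2 and 4 both sum to 76, so that's the common total.
Column 4 has 7 + 10 + 12 + 26 + 17 − 12 = 60; the blank must be 76 − 60 = 16.
Row 3 has 3 + 11 + 16 + 2 + 18 + 25 = 75; the blank must be 76 − 75 = 1.
Column 2 has 15 + 1 + 16 + 18 + 6 + 15 = 71; the blank must be 76 − 71 = 5.
Row 1 has 9 + 5 − 3 + 7 + 21 + 0 = 39; the blank must be 76 − 39 = 37.
Row 7 has 17 + 15 + 32 − 12 + 12 + 37 = 101; the blank must be 76 − 101 = -25.

k = -25, z = 37, b = 5, y = 1, m = 16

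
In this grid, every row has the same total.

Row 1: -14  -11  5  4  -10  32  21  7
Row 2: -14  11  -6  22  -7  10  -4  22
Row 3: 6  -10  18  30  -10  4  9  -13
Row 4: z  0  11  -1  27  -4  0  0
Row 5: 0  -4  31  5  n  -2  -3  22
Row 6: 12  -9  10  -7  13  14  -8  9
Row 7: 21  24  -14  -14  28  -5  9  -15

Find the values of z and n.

Rows 1 and 7 both add up to 34, so every row sums to 34.
Row 4: 0 + 11 − 1 + 27 − 4 + 0 + 0 = 33, so the missing entry is 34 − 33 = 1.
Row 5: 0 − 4 + 31 + 5 − 2 − 3 + 22 = 49, so the missing entry is 34 − 49 = -15.

z = 1, n = -15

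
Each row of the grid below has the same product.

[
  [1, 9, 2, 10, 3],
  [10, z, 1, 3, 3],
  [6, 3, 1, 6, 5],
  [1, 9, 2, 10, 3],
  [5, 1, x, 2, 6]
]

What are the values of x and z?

x = 9, z = 6

Rows 3 and 4 each multiply to 540, so every row has product 540.
Row 5: 5×1×2×6 = 60, so the missing entry is 540 ÷ 60 = 9.
Row 2: 10×1×3×3 = 90, so the missing entry is 540 ÷ 90 = 6.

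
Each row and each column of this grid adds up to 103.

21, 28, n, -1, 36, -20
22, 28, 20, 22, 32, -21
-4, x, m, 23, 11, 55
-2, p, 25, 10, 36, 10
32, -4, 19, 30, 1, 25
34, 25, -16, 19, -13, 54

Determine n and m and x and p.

The known cells in row 4 total 79, leaving 103 − 79 = 24 for the blank.
The known cells in row 1 total 64, leaving 103 − 64 = 39 for the blank.
The known cells in column 2 total 101, leaving 103 − 101 = 2 for the blank.
The known cells in row 3 total 87, leaving 103 − 87 = 16 for the blank.

n = 39, m = 16, x = 2, p = 24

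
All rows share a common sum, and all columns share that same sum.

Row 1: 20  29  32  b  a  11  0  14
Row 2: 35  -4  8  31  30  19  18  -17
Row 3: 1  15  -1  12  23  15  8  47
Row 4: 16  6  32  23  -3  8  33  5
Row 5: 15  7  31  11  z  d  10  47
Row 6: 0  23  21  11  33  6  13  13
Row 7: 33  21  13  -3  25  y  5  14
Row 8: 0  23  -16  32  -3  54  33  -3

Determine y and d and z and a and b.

y = 12, d = -5, z = 4, a = 11, b = 3

Rows 2 and 3 both sum to 120, so that's the common total.
The known cells in row 7 total 108, leaving 120 − 108 = 12 for the blank.
The known cells in column 4 total 117, leaving 120 − 117 = 3 for the blank.
The known cells in row 1 total 109, leaving 120 − 109 = 11 for the blank.
The known cells in column 5 total 116, leaving 120 − 116 = 4 for the blank.
The known cells in row 5 total 125, leaving 120 − 125 = -5 for the blank.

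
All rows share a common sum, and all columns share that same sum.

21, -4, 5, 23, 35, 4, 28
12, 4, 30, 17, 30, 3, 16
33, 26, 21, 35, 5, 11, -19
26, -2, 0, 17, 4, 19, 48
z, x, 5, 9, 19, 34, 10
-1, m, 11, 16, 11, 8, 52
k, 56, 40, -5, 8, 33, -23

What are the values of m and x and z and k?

m = 15, x = 17, z = 18, k = 3

Rows 1 and 2 both sum to 112, so that's the common total.
The known cells in row 6 total 97, leaving 112 − 97 = 15 for the blank.
The known cells in column 2 total 95, leaving 112 − 95 = 17 for the blank.
The known cells in row 5 total 94, leaving 112 − 94 = 18 for the blank.
The known cells in row 7 total 109, leaving 112 − 109 = 3 for the blank.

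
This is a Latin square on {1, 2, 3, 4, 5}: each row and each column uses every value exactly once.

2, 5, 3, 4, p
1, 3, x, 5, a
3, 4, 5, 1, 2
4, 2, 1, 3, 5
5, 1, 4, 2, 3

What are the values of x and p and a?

x = 2, p = 1, a = 4

Cell (2,3): column 3 already has {1, 3, 4, 5} → 2.
For row 1, column 5: row 1 already has {2, 3, 4, 5}; that leaves 1.
For row 2, column 5: row 2 already has {1, 2, 3, 5}; that leaves 4.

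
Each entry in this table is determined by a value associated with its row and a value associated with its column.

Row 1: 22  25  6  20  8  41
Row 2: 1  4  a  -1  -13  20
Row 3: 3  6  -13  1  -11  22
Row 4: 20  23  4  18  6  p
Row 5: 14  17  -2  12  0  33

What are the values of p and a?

The difference between any two rows is the same in every column — this is an addition table with the headers hidden.
Row 4 minus row 1 is 18 − 20 = -2, so its entry in column 6 is 41 + (-2) = 39.
Row 2 minus row 1 is -1 − 20 = -21, so its entry in column 3 is 6 + (-21) = -15.

p = 39, a = -15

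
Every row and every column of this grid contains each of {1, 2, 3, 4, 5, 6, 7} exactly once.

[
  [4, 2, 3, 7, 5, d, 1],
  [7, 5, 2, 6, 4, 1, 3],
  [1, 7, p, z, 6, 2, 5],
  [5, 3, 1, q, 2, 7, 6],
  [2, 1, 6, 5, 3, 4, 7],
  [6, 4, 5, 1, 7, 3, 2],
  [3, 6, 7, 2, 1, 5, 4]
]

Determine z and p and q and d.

Cell (4,4): row 4 already has {1, 2, 3, 5, 6, 7} → 4.
Cell (3,4): column 4 already has {1, 2, 4, 5, 6, 7} → 3.
At (row 1, col 6): row 1 already has {1, 2, 3, 4, 5, 7}, so the value is 6.
At (row 3, col 3): row 3 already has {1, 2, 3, 5, 6, 7}, so the value is 4.

z = 3, p = 4, q = 4, d = 6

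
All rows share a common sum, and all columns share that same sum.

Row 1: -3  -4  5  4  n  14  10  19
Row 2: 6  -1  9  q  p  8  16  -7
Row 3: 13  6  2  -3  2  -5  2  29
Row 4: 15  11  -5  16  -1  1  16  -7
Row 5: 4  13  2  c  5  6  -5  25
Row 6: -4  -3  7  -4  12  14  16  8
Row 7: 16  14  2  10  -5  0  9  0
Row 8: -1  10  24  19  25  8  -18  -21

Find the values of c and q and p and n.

Rows 3 and 4 both sum to 46, so that's the common total.
Row 1 has -3 − 4 + 5 + 4 + 14 + 10 + 19 = 45; the blank must be 46 − 45 = 1.
Column 5 has 1 + 2 − 1 + 5 + 12 − 5 + 25 = 39; the blank must be 46 − 39 = 7.
Row 2 has 6 − 1 + 9 + 7 + 8 + 16 − 7 = 38; the blank must be 46 − 38 = 8.
Row 5 has 4 + 13 + 2 + 5 + 6 − 5 + 25 = 50; the blank must be 46 − 50 = -4.

c = -4, q = 8, p = 7, n = 1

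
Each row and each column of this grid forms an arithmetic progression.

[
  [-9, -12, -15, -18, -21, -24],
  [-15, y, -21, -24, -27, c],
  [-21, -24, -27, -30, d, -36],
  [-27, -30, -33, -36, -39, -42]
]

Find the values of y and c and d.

y = -18, c = -30, d = -33

Along each row the entries change by -3 per step; down each column they change by -6.
Row 2: from -15 at column 1, stepping by -3 to column 2 gives -18.
Row 2: from -15 at column 1, stepping by -3 to column 6 gives -30.
Row 3: from -21 at column 1, stepping by -3 to column 5 gives -33.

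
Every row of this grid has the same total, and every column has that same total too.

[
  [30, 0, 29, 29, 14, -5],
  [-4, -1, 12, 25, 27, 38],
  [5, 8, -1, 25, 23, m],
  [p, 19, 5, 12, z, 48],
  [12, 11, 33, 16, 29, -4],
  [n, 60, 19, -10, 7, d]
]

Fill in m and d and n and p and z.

Rows 1 and 2 both sum to 97, so that's the common total.
Column 5: 14 + 27 + 23 + 29 + 7 = 100, so its missing entry is 97 − 100 = -3.
Row 4: 19 + 5 + 12 − 3 + 48 = 81, so its missing entry is 97 − 81 = 16.
Column 1: 30 − 4 + 5 + 16 + 12 = 59, so its missing entry is 97 − 59 = 38.
Row 6: 38 + 60 + 19 − 10 + 7 = 114, so its missing entry is 97 − 114 = -17.
Row 3: 5 + 8 − 1 + 25 + 23 = 60, so its missing entry is 97 − 60 = 37.

m = 37, d = -17, n = 38, p = 16, z = -3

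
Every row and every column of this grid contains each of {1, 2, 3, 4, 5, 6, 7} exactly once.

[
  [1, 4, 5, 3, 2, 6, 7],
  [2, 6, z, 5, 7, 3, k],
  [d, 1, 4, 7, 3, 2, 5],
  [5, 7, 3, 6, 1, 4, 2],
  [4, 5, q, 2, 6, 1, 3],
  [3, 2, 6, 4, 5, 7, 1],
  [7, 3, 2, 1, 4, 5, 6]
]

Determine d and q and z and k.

At (row 2, col 7): column 7 already has {1, 2, 3, 5, 6, 7}, so the value is 4.
At (row 2, col 3): row 2 already has {2, 3, 4, 5, 6, 7}, so the value is 1.
For row 3, column 1: row 3 already has {1, 2, 3, 4, 5, 7}; that leaves 6.
For row 5, column 3: row 5 already has {1, 2, 3, 4, 5, 6}; that leaves 7.

d = 6, q = 7, z = 1, k = 4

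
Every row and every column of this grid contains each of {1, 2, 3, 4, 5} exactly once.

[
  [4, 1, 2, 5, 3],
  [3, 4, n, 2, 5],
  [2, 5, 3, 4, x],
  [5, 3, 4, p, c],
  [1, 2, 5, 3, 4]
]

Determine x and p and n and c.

For row 2, column 3: row 2 already has {2, 3, 4, 5}; that leaves 1.
Cell (3,5): row 3 already has {2, 3, 4, 5} → 1.
At (row 4, col 4): column 4 already has {2, 3, 4, 5}, so the value is 1.
At (row 4, col 5): row 4 already has {1, 3, 4, 5}, so the value is 2.

x = 1, p = 1, n = 1, c = 2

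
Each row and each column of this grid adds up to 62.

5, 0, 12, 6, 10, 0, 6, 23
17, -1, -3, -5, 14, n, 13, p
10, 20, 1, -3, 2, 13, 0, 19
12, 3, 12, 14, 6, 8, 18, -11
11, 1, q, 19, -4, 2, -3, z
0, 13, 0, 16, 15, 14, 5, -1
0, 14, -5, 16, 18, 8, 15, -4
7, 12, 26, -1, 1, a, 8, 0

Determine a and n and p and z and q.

Column 3 has 12 − 3 + 1 + 12 + 0 − 5 + 26 = 43; the blank must be 62 − 43 = 19.
Row 8 has 7 + 12 + 26 − 1 + 1 + 8 + 0 = 53; the blank must be 62 − 53 = 9.
Column 6 has 0 + 13 + 8 + 2 + 14 + 8 + 9 = 54; the blank must be 62 − 54 = 8.
Row 2 has 17 − 1 − 3 − 5 + 14 + 8 + 13 = 43; the blank must be 62 − 43 = 19.
Row 5 has 11 + 1 + 19 + 19 − 4 + 2 − 3 = 45; the blank must be 62 − 45 = 17.

a = 9, n = 8, p = 19, z = 17, q = 19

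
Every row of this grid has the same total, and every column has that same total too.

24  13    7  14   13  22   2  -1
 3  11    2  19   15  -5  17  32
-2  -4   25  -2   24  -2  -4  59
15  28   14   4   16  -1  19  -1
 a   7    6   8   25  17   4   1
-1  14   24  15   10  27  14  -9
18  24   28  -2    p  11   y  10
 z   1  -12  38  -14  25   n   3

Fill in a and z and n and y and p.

Rows 1 and 2 both sum to 94, so that's the common total.
The known cells in row 5 total 68, leaving 94 − 68 = 26 for the blank.
The known cells in column 1 total 83, leaving 94 − 83 = 11 for the blank.
The known cells in column 5 total 89, leaving 94 − 89 = 5 for the blank.
The known cells in row 8 total 52, leaving 94 − 52 = 42 for the blank.
The known cells in row 7 total 94, leaving 94 − 94 = 0 for the blank.

a = 26, z = 11, n = 42, y = 0, p = 5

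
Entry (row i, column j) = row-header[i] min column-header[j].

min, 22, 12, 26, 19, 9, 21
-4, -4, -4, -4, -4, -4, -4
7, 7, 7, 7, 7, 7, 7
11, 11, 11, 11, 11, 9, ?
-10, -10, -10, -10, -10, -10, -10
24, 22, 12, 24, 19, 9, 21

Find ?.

11

min(11, 21) = 11.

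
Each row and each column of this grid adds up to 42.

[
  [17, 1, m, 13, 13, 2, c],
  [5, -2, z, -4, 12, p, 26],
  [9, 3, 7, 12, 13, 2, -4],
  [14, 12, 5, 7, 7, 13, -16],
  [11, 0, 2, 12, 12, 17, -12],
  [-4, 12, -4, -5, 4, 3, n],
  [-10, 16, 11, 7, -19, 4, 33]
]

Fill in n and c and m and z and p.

The known cells in column 6 total 41, leaving 42 − 41 = 1 for the blank.
The known cells in row 2 total 38, leaving 42 − 38 = 4 for the blank.
The known cells in column 3 total 25, leaving 42 − 25 = 17 for the blank.
The known cells in row 1 total 63, leaving 42 − 63 = -21 for the blank.
The known cells in row 6 total 6, leaving 42 − 6 = 36 for the blank.

n = 36, c = -21, m = 17, z = 4, p = 1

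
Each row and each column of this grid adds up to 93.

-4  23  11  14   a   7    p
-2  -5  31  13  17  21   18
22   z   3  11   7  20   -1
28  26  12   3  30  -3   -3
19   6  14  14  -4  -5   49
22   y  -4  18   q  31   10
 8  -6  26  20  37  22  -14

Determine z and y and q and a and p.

The known cells in row 3 total 62, leaving 93 − 62 = 31 for the blank.
The known cells in column 2 total 75, leaving 93 − 75 = 18 for the blank.
The known cells in row 6 total 95, leaving 93 − 95 = -2 for the blank.
The known cells in column 5 total 85, leaving 93 − 85 = 8 for the blank.
The known cells in row 1 total 59, leaving 93 − 59 = 34 for the blank.

z = 31, y = 18, q = -2, a = 8, p = 34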